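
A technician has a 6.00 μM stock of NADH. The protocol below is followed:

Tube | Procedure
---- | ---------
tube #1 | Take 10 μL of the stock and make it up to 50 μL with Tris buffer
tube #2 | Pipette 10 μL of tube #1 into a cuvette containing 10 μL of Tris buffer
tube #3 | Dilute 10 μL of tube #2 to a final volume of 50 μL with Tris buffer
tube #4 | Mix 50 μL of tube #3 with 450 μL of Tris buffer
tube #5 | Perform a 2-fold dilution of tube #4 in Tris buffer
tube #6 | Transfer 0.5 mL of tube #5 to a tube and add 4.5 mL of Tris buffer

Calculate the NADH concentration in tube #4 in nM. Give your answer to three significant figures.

12.0 nM

Step 1: 10 μL brought to 50 μL → factor 50/10 = 5
Step 2: 10 μL + 10 μL = 20 μL total → factor 20/10 = 2
Step 3: 10 μL brought to 50 μL → factor 50/10 = 5
Step 4: 50 μL + 450 μL = 500 μL total → factor 500/50 = 10
Dilution factor through tube #4 = 5 × 2 × 5 × 10 = 500
[tube #4] = 6.00 μM / 500 = 0.01200 μM = 12.0 nM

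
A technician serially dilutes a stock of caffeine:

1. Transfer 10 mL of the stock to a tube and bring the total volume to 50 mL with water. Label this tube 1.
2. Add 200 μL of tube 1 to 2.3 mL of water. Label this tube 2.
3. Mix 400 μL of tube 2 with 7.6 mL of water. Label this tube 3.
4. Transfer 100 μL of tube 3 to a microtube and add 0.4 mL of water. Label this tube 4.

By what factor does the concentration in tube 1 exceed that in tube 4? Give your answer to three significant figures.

Step 1: 10 mL brought to 50 mL → factor 50/10 = 5
Step 2: 200 μL + 2.3 mL = 2500 μL total → factor 2500/200 = 12.5
Step 3: 400 μL + 7.6 mL = 8000 μL total → factor 8000/400 = 20
Step 4: 100 μL + 0.4 mL = 500 μL total → factor 500/100 = 5
Dilution factor to tube 1 = 5; to tube 4 = 6250
[tube 1]/[tube 4] = (factor to tube 4)/(factor to tube 1) = 6250/5 = 1.25 × 10^3

1.25 × 10^3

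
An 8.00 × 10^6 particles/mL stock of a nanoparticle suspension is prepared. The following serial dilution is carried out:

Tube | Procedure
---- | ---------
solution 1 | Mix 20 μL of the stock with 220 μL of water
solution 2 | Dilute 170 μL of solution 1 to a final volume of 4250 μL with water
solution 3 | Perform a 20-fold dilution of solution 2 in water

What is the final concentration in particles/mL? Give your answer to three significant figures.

1.33 × 10^3 particles/mL

Step 1: 20 μL + 220 μL = 240 μL total → factor 240/20 = 12
Step 2: 170 μL brought to 4250 μL → factor 4250/170 = 25
Step 3: 20-fold → factor 20
Overall dilution factor = 12 × 25 × 20 = 6000
Final = 8.00 × 10^6 particles/mL / 6000 = 1.33 × 10^3 particles/mL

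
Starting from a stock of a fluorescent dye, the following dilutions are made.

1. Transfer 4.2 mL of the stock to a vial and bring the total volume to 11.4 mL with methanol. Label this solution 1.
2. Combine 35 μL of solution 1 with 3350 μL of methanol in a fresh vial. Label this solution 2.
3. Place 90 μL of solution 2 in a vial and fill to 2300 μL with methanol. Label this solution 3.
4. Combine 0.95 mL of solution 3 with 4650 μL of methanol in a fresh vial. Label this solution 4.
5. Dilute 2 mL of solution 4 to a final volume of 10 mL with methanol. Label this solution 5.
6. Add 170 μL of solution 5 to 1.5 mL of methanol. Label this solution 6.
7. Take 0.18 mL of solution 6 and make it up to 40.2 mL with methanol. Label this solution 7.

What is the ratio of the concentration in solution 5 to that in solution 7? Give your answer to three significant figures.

2.19 × 10^3

Step 1: 4.2 mL brought to 11.4 mL → factor 11.4/4.2 = 2.7143
Step 2: 35 μL + 3350 μL = 3385 μL total → factor 3385/35 = 96.714
Step 3: 90 μL brought to 2300 μL → factor 2300/90 = 25.556
Step 4: 0.95 mL + 4650 μL = 5.6 mL total → factor 5.6/0.95 = 5.8947
Step 5: 2 mL brought to 10 mL → factor 10/2 = 5
Step 6: 170 μL + 1.5 mL = 1670 μL total → factor 1670/170 = 9.8235
Step 7: 0.18 mL brought to 40.2 mL → factor 40.2/0.18 = 223.33
Dilution factor to solution 5 = 1.9773 × 10^5; to solution 7 = 4.338 × 10^8
[solution 5]/[solution 7] = (factor to solution 7)/(factor to solution 5) = 4.338 × 10^8/1.9773 × 10^5 = 2.19 × 10^3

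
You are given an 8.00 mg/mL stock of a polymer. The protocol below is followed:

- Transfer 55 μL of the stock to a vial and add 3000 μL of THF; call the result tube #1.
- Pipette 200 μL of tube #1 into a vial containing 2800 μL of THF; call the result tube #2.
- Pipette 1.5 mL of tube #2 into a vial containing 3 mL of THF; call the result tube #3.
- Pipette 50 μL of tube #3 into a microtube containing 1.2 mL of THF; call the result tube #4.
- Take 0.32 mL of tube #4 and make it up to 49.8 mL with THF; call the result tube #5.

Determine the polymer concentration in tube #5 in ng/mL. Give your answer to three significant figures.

0.823 ng/mL

Step 1: 55 μL + 3000 μL = 3055 μL total → factor 3055/55 = 55.545
Step 2: 200 μL + 2800 μL = 3000 μL total → factor 3000/200 = 15
Step 3: 1.5 mL + 3 mL = 4.5 mL total → factor 4.5/1.5 = 3
Step 4: 50 μL + 1.2 mL = 1250 μL total → factor 1250/50 = 25
Step 5: 0.32 mL brought to 49.8 mL → factor 49.8/0.32 = 155.62
Overall dilution factor = 55.545 × 15 × 3 × 25 × 155.62 = 9.7248 × 10^6
Final = 8.00 mg/mL / 9.7248 × 10^6 = 8.226 × 10^-7 mg/mL = 0.823 ng/mL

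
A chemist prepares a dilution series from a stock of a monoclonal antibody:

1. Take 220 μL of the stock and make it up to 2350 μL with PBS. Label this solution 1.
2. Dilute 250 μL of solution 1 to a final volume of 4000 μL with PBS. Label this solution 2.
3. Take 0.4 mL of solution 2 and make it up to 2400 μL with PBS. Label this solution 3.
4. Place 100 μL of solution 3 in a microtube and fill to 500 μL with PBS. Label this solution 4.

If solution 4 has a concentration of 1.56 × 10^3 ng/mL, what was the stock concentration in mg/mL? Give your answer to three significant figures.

Step 1: 220 μL brought to 2350 μL → factor 2350/220 = 10.682
Step 2: 250 μL brought to 4000 μL → factor 4000/250 = 16
Step 3: 0.4 mL brought to 2400 μL → factor 2.4/0.4 = 6
Step 4: 100 μL brought to 500 μL → factor 500/100 = 5
Overall dilution factor = 10.682 × 16 × 6 × 5 = 5127.3
Stock = 1.56 × 10^3 ng/mL × 5127.3 = 7.999 × 10^6 ng/mL = 8.00 mg/mL

8.00 mg/mL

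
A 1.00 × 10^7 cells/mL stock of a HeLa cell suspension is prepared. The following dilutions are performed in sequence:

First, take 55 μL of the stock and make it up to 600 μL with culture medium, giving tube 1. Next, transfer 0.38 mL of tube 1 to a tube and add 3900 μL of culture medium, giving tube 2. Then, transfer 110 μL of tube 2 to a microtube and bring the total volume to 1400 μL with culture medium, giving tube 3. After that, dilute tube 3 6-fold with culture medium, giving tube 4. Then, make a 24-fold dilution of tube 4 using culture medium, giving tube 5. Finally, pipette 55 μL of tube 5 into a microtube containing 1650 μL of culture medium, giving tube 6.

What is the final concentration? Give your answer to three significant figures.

Step 1: 55 μL brought to 600 μL → factor 600/55 = 10.909
Step 2: 0.38 mL + 3900 μL = 4.28 mL total → factor 4.28/0.38 = 11.263
Step 3: 110 μL brought to 1400 μL → factor 1400/110 = 12.727
Step 4: 6-fold → factor 6
Step 5: 24-fold → factor 24
Step 6: 55 μL + 1650 μL = 1705 μL total → factor 1705/55 = 31
Overall dilution factor = 10.909 × 11.263 × 12.727 × 6 × 24 × 31 = 6.9808 × 10^6
Final = 1.00 × 10^7 cells/mL / 6.9808 × 10^6 = 1.43 cells/mL

1.43 cells/mL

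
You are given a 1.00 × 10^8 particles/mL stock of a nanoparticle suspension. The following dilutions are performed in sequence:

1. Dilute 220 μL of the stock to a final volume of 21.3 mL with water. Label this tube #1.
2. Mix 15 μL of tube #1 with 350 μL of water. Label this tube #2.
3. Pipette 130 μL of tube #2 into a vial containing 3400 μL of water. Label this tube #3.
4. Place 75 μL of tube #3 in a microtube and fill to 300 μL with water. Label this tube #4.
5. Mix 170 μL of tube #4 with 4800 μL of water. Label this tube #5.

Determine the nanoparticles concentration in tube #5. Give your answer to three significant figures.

Step 1: 220 μL brought to 21.3 mL → factor 21300/220 = 96.818
Step 2: 15 μL + 350 μL = 365 μL total → factor 365/15 = 24.333
Step 3: 130 μL + 3400 μL = 3530 μL total → factor 3530/130 = 27.154
Step 4: 75 μL brought to 300 μL → factor 300/75 = 4
Step 5: 170 μL + 4800 μL = 4970 μL total → factor 4970/170 = 29.235
Overall dilution factor = 96.818 × 24.333 × 27.154 × 4 × 29.235 = 7.481 × 10^6
Final = 1.00 × 10^8 particles/mL / 7.481 × 10^6 = 13.4 particles/mL

13.4 particles/mL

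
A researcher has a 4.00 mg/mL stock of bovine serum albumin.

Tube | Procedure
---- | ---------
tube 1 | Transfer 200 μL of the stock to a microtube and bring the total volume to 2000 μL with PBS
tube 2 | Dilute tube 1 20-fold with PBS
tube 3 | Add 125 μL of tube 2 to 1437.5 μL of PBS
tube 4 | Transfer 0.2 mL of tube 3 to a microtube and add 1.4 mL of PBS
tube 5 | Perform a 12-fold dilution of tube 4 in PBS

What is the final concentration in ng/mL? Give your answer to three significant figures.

16.7 ng/mL

Step 1: 200 μL brought to 2000 μL → factor 2000/200 = 10
Step 2: 20-fold → factor 20
Step 3: 125 μL + 1437.5 μL = 1562.5 μL total → factor 1562.5/125 = 12.5
Step 4: 0.2 mL + 1.4 mL = 1.6 mL total → factor 1.6/0.2 = 8
Step 5: 12-fold → factor 12
Overall dilution factor = 10 × 20 × 12.5 × 8 × 12 = 2.4 × 10^5
Final = 4.00 mg/mL / 2.4 × 10^5 = 1.667 × 10^-5 mg/mL = 16.7 ng/mL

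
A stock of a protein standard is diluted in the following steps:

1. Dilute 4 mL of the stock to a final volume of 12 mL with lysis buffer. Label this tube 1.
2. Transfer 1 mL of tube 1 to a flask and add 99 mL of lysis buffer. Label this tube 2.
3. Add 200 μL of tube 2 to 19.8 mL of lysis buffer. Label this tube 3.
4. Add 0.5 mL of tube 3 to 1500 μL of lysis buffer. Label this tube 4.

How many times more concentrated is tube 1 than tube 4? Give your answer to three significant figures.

4.00 × 10^4

Step 1: 4 mL brought to 12 mL → factor 12/4 = 3
Step 2: 1 mL + 99 mL = 100 mL total → factor 100/1 = 100
Step 3: 200 μL + 19.8 mL = 20000 μL total → factor 20000/200 = 100
Step 4: 0.5 mL + 1500 μL = 2 mL total → factor 2/0.5 = 4
Dilution factor to tube 1 = 3; to tube 4 = 1.2 × 10^5
[tube 1]/[tube 4] = (factor to tube 4)/(factor to tube 1) = 1.2 × 10^5/3 = 4.00 × 10^4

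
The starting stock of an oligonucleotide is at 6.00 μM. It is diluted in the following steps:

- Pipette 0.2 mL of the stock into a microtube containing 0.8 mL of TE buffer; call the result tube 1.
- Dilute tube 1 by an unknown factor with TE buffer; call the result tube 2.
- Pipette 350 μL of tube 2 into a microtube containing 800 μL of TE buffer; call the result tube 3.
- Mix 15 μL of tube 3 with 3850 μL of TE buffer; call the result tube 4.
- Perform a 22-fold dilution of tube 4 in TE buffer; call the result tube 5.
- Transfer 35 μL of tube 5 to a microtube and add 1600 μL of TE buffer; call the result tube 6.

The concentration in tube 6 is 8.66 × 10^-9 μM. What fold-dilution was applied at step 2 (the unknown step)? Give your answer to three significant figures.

159-fold

Step 1: 0.2 mL + 0.8 mL = 1 mL total → factor 1/0.2 = 5
Step 2: unknown factor x
Step 3: 350 μL + 800 μL = 1150 μL total → factor 1150/350 = 3.2857
Step 4: 15 μL + 3850 μL = 3865 μL total → factor 3865/15 = 257.67
Step 5: 22-fold → factor 22
Step 6: 35 μL + 1600 μL = 1635 μL total → factor 1635/35 = 46.714
Product of known-step factors = 4.3504 × 10^6
Overall factor = 6.00 μM / (8.66 × 10^-9 μM) = 6.9284 × 10^8
x = 6.9284 × 10^8 / 4.3504 × 10^6 = 159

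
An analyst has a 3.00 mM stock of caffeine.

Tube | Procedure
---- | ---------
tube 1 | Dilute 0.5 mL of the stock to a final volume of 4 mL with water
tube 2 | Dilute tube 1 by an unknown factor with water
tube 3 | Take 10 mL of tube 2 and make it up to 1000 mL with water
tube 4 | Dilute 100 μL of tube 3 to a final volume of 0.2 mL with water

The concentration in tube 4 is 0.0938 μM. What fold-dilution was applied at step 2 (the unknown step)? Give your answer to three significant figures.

Step 1: 0.5 mL brought to 4 mL → factor 4/0.5 = 8
Step 2: unknown factor x
Step 3: 10 mL brought to 1000 mL → factor 1000/10 = 100
Step 4: 100 μL brought to 0.2 mL → factor 200/100 = 2
Product of known-step factors = 1600
Overall factor = 3.00 mM / (0.0938 μM) = 31983
x = 31983 / 1600 = 20.0

20.0-fold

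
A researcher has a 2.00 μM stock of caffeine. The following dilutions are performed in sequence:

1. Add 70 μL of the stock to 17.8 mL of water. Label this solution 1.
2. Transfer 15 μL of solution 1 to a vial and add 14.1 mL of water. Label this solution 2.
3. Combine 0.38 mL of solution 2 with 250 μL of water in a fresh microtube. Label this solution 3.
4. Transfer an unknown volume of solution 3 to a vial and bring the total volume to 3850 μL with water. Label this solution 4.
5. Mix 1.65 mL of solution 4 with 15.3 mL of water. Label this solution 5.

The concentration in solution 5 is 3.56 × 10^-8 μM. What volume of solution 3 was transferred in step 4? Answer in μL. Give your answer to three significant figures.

Step 1: 70 μL + 17.8 mL = 17870 μL total → factor 17870/70 = 255.29
Step 2: 15 μL + 14.1 mL = 14115 μL total → factor 14115/15 = 941
Step 3: 0.38 mL + 250 μL = 0.63 mL total → factor 0.63/0.38 = 1.6579
Step 4: v brought to 3850 μL → factor = 3850 μL/v
Step 5: 1.65 mL + 15.3 mL = 16.95 mL total → factor 16.95/1.65 = 10.273
Product of known-step factors = 4.0913 × 10^6
Overall factor = 2.00 μM / (3.56 × 10^-8 μM) = 5.618 × 10^7
Step-4 factor = 5.618 × 10^7 / 4.0913 × 10^6 = 13.732
v = 3850 μL / 13.732 = 280 μL

280 μL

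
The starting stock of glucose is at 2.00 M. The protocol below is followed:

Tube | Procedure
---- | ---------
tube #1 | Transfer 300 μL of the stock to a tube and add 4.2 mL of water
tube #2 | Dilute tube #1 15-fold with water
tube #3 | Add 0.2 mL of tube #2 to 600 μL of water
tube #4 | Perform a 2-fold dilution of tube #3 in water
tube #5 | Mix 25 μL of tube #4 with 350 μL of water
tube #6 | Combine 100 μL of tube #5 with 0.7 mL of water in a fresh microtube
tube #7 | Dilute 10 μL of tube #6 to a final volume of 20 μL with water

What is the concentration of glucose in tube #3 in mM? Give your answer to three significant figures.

2.22 mM

Step 1: 300 μL + 4.2 mL = 4500 μL total → factor 4500/300 = 15
Step 2: 15-fold → factor 15
Step 3: 0.2 mL + 600 μL = 0.8 mL total → factor 0.8/0.2 = 4
Dilution factor through tube #3 = 15 × 15 × 4 = 900
[tube #3] = 2.00 M / 900 = 0.002222 M = 2.22 mM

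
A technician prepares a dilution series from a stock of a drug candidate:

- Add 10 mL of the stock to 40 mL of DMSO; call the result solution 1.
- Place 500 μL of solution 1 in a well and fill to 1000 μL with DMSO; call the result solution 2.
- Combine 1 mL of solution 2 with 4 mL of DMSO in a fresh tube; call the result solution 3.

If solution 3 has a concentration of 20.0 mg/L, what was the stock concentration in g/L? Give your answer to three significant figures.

1.00 g/L

Step 1: 10 mL + 40 mL = 50 mL total → factor 50/10 = 5
Step 2: 500 μL brought to 1000 μL → factor 1000/500 = 2
Step 3: 1 mL + 4 mL = 5 mL total → factor 5/1 = 5
Overall dilution factor = 5 × 2 × 5 = 50
Stock = 20.0 mg/L × 50 = 1000 mg/L = 1.00 g/L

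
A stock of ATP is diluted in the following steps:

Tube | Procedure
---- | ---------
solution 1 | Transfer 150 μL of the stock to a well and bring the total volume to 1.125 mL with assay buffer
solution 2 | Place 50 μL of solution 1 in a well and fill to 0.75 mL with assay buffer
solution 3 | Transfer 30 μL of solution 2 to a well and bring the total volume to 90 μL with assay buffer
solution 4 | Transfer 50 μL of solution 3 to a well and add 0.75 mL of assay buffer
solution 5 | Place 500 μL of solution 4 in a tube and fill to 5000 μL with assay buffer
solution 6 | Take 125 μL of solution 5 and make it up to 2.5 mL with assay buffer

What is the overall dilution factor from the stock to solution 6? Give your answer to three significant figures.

Step 1: 150 μL brought to 1.125 mL → factor 1125/150 = 7.5
Step 2: 50 μL brought to 0.75 mL → factor 750/50 = 15
Step 3: 30 μL brought to 90 μL → factor 90/30 = 3
Step 4: 50 μL + 0.75 mL = 800 μL total → factor 800/50 = 16
Step 5: 500 μL brought to 5000 μL → factor 5000/500 = 10
Step 6: 125 μL brought to 2.5 mL → factor 2500/125 = 20
Overall dilution factor = 7.5 × 15 × 3 × 16 × 10 × 20 = 1.08 × 10^6

1.08 × 10^6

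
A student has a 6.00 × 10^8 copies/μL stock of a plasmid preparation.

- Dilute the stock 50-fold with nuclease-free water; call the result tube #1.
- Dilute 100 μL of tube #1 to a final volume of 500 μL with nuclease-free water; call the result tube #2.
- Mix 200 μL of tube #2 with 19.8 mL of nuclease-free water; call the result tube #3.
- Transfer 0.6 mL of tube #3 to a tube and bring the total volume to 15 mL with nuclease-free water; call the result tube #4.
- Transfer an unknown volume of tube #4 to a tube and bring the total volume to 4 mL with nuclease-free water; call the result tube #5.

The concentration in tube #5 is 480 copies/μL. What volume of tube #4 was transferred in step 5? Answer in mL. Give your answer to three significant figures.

Step 1: 50-fold → factor 50
Step 2: 100 μL brought to 500 μL → factor 500/100 = 5
Step 3: 200 μL + 19.8 mL = 20000 μL total → factor 20000/200 = 100
Step 4: 0.6 mL brought to 15 mL → factor 15/0.6 = 25
Step 5: v brought to 4 mL → factor = 4 mL/v
Product of known-step factors = 6.25 × 10^5
Overall factor = 6.00 × 10^8 copies/μL / (480 copies/μL) = 1.25 × 10^6
Step-5 factor = 1.25 × 10^6 / 6.25 × 10^5 = 2
v = 4 mL / 2 = 2.00 mL

2.00 mL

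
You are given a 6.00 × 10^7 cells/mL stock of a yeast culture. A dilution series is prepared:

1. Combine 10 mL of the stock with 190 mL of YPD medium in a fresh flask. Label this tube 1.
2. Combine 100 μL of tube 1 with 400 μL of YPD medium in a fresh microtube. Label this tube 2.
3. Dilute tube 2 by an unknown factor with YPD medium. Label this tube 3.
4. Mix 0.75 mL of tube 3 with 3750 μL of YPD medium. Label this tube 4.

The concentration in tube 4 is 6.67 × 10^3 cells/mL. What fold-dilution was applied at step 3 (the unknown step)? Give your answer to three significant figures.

15.0-fold

Step 1: 10 mL + 190 mL = 200 mL total → factor 200/10 = 20
Step 2: 100 μL + 400 μL = 500 μL total → factor 500/100 = 5
Step 3: unknown factor x
Step 4: 0.75 mL + 3750 μL = 4.5 mL total → factor 4.5/0.75 = 6
Product of known-step factors = 600
Overall factor = 6.00 × 10^7 cells/mL / (6.67 × 10^3 cells/mL) = 8995.5
x = 8995.5 / 600 = 15.0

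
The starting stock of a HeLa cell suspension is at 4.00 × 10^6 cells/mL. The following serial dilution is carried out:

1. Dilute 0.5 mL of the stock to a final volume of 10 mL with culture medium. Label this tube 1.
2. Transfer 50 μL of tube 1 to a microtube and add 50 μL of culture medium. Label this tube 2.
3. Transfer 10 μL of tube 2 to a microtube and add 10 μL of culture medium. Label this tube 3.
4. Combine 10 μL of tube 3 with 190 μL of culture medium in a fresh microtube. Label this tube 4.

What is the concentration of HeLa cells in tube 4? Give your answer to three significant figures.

Step 1: 0.5 mL brought to 10 mL → factor 10/0.5 = 20
Step 2: 50 μL + 50 μL = 100 μL total → factor 100/50 = 2
Step 3: 10 μL + 10 μL = 20 μL total → factor 20/10 = 2
Step 4: 10 μL + 190 μL = 200 μL total → factor 200/10 = 20
Overall dilution factor = 20 × 2 × 2 × 20 = 1600
Final = 4.00 × 10^6 cells/mL / 1600 = 2.50 × 10^3 cells/mL

2.50 × 10^3 cells/mL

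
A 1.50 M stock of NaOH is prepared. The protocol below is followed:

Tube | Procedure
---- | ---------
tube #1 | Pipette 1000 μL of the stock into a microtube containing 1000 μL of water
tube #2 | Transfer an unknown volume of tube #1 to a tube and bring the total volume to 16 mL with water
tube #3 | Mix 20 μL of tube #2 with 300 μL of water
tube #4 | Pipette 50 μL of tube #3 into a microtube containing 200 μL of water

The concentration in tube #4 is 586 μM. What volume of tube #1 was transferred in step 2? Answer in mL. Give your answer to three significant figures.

1.00 mL

Step 1: 1000 μL + 1000 μL = 2000 μL total → factor 2000/1000 = 2
Step 2: v brought to 16 mL → factor = 16 mL/v
Step 3: 20 μL + 300 μL = 320 μL total → factor 320/20 = 16
Step 4: 50 μL + 200 μL = 250 μL total → factor 250/50 = 5
Product of known-step factors = 160
Overall factor = 1.50 M / (586 μM) = 2559.7
Step-2 factor = 2559.7 / 160 = 15.998
v = 16 mL / 15.998 = 1.00 mL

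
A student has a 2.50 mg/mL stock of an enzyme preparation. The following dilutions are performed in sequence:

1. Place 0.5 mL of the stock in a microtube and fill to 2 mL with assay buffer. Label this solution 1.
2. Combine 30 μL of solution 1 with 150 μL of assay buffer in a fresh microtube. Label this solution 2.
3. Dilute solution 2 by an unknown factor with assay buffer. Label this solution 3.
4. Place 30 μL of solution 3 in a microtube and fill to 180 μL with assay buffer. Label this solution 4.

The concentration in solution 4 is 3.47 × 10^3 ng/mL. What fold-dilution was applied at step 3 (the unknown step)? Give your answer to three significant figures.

5.00-fold

Step 1: 0.5 mL brought to 2 mL → factor 2/0.5 = 4
Step 2: 30 μL + 150 μL = 180 μL total → factor 180/30 = 6
Step 3: unknown factor x
Step 4: 30 μL brought to 180 μL → factor 180/30 = 6
Product of known-step factors = 144
Overall factor = 2.50 mg/mL / (3.47 × 10^3 ng/mL) = 720.46
x = 720.46 / 144 = 5.00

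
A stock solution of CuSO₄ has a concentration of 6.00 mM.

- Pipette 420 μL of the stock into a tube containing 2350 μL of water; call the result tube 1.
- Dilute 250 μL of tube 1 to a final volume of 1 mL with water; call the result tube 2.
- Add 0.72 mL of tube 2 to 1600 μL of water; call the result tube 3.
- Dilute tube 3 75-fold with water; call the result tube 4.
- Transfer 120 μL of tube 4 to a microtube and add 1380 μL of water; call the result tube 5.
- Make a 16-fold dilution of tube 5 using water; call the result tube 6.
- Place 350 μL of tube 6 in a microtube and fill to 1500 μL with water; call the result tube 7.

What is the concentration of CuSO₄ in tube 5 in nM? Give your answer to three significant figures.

75.3 nM

Step 1: 420 μL + 2350 μL = 2770 μL total → factor 2770/420 = 6.5952
Step 2: 250 μL brought to 1 mL → factor 1000/250 = 4
Step 3: 0.72 mL + 1600 μL = 2.32 mL total → factor 2.32/0.72 = 3.2222
Step 4: 75-fold → factor 75
Step 5: 120 μL + 1380 μL = 1500 μL total → factor 1500/120 = 12.5
Dilution factor through tube 5 = 6.5952 × 4 × 3.2222 × 75 × 12.5 = 79692
[tube 5] = 6.00 mM / 79692 = 7.529 × 10^-5 mM = 75.3 nM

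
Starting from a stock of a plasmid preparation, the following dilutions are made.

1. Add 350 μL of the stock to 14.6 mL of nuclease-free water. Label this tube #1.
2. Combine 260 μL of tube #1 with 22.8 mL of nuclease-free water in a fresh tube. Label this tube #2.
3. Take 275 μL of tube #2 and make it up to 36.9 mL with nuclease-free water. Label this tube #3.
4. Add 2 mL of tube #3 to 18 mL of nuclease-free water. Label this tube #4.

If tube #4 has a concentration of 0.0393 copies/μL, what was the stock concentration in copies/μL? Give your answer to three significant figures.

2.00 × 10^5 copies/μL

Step 1: 350 μL + 14.6 mL = 14950 μL total → factor 14950/350 = 42.714
Step 2: 260 μL + 22.8 mL = 23060 μL total → factor 23060/260 = 88.692
Step 3: 275 μL brought to 36.9 mL → factor 36900/275 = 134.18
Step 4: 2 mL + 18 mL = 20 mL total → factor 20/2 = 10
Overall dilution factor = 42.714 × 88.692 × 134.18 × 10 = 5.0834 × 10^6
Stock = 0.0393 copies/μL × 5.0834 × 10^6 = 2.00 × 10^5 copies/μL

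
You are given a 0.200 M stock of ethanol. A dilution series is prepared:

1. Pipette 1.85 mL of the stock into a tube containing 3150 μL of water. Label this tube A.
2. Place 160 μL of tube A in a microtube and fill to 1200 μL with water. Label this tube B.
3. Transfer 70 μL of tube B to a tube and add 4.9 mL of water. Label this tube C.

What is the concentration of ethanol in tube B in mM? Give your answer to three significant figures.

9.87 mM

Step 1: 1.85 mL + 3150 μL = 5 mL total → factor 5/1.85 = 2.7027
Step 2: 160 μL brought to 1200 μL → factor 1200/160 = 7.5
Dilution factor through tube B = 2.7027 × 7.5 = 20.27
[tube B] = 0.200 M / 20.27 = 0.009867 M = 9.87 mM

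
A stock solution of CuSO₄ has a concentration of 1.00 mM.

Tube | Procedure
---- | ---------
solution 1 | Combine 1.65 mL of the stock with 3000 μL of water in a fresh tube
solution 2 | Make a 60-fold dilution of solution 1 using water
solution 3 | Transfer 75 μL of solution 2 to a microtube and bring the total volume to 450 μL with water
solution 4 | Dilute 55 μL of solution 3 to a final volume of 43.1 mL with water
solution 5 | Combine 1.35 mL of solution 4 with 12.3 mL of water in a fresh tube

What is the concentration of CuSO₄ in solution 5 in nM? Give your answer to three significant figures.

Step 1: 1.65 mL + 3000 μL = 4.65 mL total → factor 4.65/1.65 = 2.8182
Step 2: 60-fold → factor 60
Step 3: 75 μL brought to 450 μL → factor 450/75 = 6
Step 4: 55 μL brought to 43.1 mL → factor 43100/55 = 783.64
Step 5: 1.35 mL + 12.3 mL = 13.65 mL total → factor 13.65/1.35 = 10.111
Overall dilution factor = 2.8182 × 60 × 6 × 783.64 × 10.111 = 8.0387 × 10^6
Final = 1.00 mM / 8.0387 × 10^6 = 1.244 × 10^-7 mM = 0.124 nM

0.124 nM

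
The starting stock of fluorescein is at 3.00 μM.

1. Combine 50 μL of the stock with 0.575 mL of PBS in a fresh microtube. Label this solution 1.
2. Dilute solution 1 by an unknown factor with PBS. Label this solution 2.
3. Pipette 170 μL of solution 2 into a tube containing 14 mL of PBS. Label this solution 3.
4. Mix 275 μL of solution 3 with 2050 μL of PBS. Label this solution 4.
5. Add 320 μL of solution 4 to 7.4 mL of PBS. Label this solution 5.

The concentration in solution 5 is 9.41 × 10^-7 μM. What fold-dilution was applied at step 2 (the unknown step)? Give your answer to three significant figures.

Step 1: 50 μL + 0.575 mL = 625 μL total → factor 625/50 = 12.5
Step 2: unknown factor x
Step 3: 170 μL + 14 mL = 14170 μL total → factor 14170/170 = 83.353
Step 4: 275 μL + 2050 μL = 2325 μL total → factor 2325/275 = 8.4545
Step 5: 320 μL + 7.4 mL = 7720 μL total → factor 7720/320 = 24.125
Product of known-step factors = 2.1251 × 10^5
Overall factor = 3.00 μM / (9.41 × 10^-7 μM) = 3.1881 × 10^6
x = 3.1881 × 10^6 / 2.1251 × 10^5 = 15.0

15.0-fold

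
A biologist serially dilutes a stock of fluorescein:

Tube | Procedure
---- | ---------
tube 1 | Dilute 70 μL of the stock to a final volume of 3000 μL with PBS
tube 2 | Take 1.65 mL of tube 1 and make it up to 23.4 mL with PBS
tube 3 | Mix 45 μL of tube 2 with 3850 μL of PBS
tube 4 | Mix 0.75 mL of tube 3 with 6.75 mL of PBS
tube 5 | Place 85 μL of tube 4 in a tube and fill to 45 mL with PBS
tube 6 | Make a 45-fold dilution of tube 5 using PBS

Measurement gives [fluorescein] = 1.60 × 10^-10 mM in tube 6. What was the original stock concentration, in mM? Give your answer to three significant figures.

Step 1: 70 μL brought to 3000 μL → factor 3000/70 = 42.857
Step 2: 1.65 mL brought to 23.4 mL → factor 23.4/1.65 = 14.182
Step 3: 45 μL + 3850 μL = 3895 μL total → factor 3895/45 = 86.556
Step 4: 0.75 mL + 6.75 mL = 7.5 mL total → factor 7.5/0.75 = 10
Step 5: 85 μL brought to 45 mL → factor 45000/85 = 529.41
Step 6: 45-fold → factor 45
Overall dilution factor = 42.857 × 14.182 × 86.556 × 10 × 529.41 × 45 = 1.2533 × 10^10
Stock = 1.60 × 10^-10 mM × 1.2533 × 10^10 = 2.01 mM

2.01 mM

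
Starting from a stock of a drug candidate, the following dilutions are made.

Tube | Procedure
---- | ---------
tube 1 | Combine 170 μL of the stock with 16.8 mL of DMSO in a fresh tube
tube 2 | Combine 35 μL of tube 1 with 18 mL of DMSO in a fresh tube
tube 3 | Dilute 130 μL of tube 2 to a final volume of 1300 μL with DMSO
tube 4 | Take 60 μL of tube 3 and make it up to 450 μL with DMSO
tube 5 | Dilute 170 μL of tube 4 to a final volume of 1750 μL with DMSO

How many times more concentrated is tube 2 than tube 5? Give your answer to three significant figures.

772

Step 1: 170 μL + 16.8 mL = 16970 μL total → factor 16970/170 = 99.824
Step 2: 35 μL + 18 mL = 18035 μL total → factor 18035/35 = 515.29
Step 3: 130 μL brought to 1300 μL → factor 1300/130 = 10
Step 4: 60 μL brought to 450 μL → factor 450/60 = 7.5
Step 5: 170 μL brought to 1750 μL → factor 1750/170 = 10.294
Dilution factor to tube 2 = 51438; to tube 5 = 3.9713 × 10^7
[tube 2]/[tube 5] = (factor to tube 5)/(factor to tube 2) = 3.9713 × 10^7/51438 = 772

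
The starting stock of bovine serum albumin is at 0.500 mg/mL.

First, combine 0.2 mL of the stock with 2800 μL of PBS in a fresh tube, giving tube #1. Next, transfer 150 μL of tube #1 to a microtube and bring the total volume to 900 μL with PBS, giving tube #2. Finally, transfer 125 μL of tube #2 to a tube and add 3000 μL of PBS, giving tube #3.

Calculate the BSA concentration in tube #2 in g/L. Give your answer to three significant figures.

0.00556 g/L

Step 1: 0.2 mL + 2800 μL = 3 mL total → factor 3/0.2 = 15
Step 2: 150 μL brought to 900 μL → factor 900/150 = 6
Dilution factor through tube #2 = 15 × 6 = 90
[tube #2] = 0.500 mg/mL / 90 = 0.005556 mg/mL = 0.00556 g/L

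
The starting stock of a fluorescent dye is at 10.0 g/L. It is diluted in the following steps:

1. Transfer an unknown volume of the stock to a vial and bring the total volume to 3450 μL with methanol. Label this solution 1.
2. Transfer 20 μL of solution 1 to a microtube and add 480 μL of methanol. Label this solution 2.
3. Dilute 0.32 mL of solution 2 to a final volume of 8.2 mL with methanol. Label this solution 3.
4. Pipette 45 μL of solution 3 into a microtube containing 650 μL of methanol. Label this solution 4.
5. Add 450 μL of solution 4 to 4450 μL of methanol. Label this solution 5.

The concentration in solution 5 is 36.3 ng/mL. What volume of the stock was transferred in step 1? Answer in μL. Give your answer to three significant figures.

1.35 × 10^3 μL

Step 1: v brought to 3450 μL → factor = 3450 μL/v
Step 2: 20 μL + 480 μL = 500 μL total → factor 500/20 = 25
Step 3: 0.32 mL brought to 8.2 mL → factor 8.2/0.32 = 25.625
Step 4: 45 μL + 650 μL = 695 μL total → factor 695/45 = 15.444
Step 5: 450 μL + 4450 μL = 4900 μL total → factor 4900/450 = 10.889
Product of known-step factors = 1.0774 × 10^5
Overall factor = 10.0 g/L / (36.3 ng/mL) = 2.7548 × 10^5
Step-1 factor = 2.7548 × 10^5 / 1.0774 × 10^5 = 2.557
v = 3450 μL / 2.557 = 1.35 × 10^3 μL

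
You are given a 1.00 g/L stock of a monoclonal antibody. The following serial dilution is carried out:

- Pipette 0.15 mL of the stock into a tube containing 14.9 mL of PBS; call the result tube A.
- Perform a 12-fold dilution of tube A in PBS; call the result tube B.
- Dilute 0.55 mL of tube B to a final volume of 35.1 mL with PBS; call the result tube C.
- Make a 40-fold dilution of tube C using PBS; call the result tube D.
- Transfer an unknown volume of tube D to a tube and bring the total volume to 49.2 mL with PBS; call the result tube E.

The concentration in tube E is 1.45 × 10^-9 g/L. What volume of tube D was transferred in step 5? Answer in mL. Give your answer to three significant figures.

0.219 mL

Step 1: 0.15 mL + 14.9 mL = 15.05 mL total → factor 15.05/0.15 = 100.33
Step 2: 12-fold → factor 12
Step 3: 0.55 mL brought to 35.1 mL → factor 35.1/0.55 = 63.818
Step 4: 40-fold → factor 40
Step 5: v brought to 49.2 mL → factor = 49.2 mL/v
Product of known-step factors = 3.0735 × 10^6
Overall factor = 1.00 g/L / (1.45 × 10^-9 g/L) = 6.8966 × 10^8
Step-5 factor = 6.8966 × 10^8 / 3.0735 × 10^6 = 224.39
v = 49.2 mL / 224.39 = 0.219 mL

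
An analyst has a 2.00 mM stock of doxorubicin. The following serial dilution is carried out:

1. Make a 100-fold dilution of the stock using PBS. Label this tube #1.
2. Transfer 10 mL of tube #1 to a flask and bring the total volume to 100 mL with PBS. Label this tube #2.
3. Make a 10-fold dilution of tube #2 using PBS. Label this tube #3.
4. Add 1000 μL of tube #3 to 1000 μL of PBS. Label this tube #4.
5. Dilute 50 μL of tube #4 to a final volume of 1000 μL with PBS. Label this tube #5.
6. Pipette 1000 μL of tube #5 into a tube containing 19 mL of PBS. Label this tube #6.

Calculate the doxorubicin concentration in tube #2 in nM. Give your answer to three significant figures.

Step 1: 100-fold → factor 100
Step 2: 10 mL brought to 100 mL → factor 100/10 = 10
Dilution factor through tube #2 = 100 × 10 = 1000
[tube #2] = 2.00 mM / 1000 = 0.002000 mM = 2.00 × 10^3 nM

2.00 × 10^3 nM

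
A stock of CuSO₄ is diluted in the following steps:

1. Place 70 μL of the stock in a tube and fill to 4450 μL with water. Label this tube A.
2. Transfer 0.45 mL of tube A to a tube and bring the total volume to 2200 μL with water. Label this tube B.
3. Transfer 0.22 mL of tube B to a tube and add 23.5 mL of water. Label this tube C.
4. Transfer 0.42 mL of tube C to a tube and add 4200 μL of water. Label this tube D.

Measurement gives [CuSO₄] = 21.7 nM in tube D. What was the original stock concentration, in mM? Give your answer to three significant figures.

8.00 mM

Step 1: 70 μL brought to 4450 μL → factor 4450/70 = 63.571
Step 2: 0.45 mL brought to 2200 μL → factor 2.2/0.45 = 4.8889
Step 3: 0.22 mL + 23.5 mL = 23.72 mL total → factor 23.72/0.22 = 107.82
Step 4: 0.42 mL + 4200 μL = 4.62 mL total → factor 4.62/0.42 = 11
Overall dilution factor = 63.571 × 4.8889 × 107.82 × 11 = 3.686 × 10^5
Stock = 21.7 nM × 3.686 × 10^5 = 7.999 × 10^6 nM = 8.00 mM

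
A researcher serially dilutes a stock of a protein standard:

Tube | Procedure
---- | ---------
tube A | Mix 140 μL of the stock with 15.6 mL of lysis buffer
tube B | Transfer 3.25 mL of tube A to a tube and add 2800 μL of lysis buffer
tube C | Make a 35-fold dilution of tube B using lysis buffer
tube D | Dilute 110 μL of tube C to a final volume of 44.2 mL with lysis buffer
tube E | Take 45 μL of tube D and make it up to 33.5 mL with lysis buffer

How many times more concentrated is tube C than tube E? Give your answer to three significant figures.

2.99 × 10^5

Step 1: 140 μL + 15.6 mL = 15740 μL total → factor 15740/140 = 112.43
Step 2: 3.25 mL + 2800 μL = 6.05 mL total → factor 6.05/3.25 = 1.8615
Step 3: 35-fold → factor 35
Step 4: 110 μL brought to 44.2 mL → factor 44200/110 = 401.82
Step 5: 45 μL brought to 33.5 mL → factor 33500/45 = 744.44
Dilution factor to tube C = 7325.2; to tube E = 2.1912 × 10^9
[tube C]/[tube E] = (factor to tube E)/(factor to tube C) = 2.1912 × 10^9/7325.2 = 2.99 × 10^5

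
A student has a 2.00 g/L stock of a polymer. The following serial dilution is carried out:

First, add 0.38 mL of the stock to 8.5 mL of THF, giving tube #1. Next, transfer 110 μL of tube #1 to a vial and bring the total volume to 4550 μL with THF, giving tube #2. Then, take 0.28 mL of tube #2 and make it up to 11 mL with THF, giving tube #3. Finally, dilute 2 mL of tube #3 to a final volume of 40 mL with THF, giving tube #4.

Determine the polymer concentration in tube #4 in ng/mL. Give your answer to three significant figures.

Step 1: 0.38 mL + 8.5 mL = 8.88 mL total → factor 8.88/0.38 = 23.368
Step 2: 110 μL brought to 4550 μL → factor 4550/110 = 41.364
Step 3: 0.28 mL brought to 11 mL → factor 11/0.28 = 39.286
Step 4: 2 mL brought to 40 mL → factor 40/2 = 20
Overall dilution factor = 23.368 × 41.364 × 39.286 × 20 = 7.5947 × 10^5
Final = 2.00 g/L / 7.5947 × 10^5 = 2.633 × 10^-6 g/L = 2.63 ng/mL

2.63 ng/mL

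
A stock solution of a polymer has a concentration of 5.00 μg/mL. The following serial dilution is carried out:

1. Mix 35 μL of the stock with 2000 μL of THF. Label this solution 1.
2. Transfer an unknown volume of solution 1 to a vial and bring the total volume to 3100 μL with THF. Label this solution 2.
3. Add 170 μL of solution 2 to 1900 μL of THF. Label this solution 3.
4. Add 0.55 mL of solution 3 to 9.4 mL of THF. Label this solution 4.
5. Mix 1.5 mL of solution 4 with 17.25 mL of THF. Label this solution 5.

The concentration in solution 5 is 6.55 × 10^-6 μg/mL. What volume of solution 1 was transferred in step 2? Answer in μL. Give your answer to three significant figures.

650 μL

Step 1: 35 μL + 2000 μL = 2035 μL total → factor 2035/35 = 58.143
Step 2: v brought to 3100 μL → factor = 3100 μL/v
Step 3: 170 μL + 1900 μL = 2070 μL total → factor 2070/170 = 12.176
Step 4: 0.55 mL + 9.4 mL = 9.95 mL total → factor 9.95/0.55 = 18.091
Step 5: 1.5 mL + 17.25 mL = 18.75 mL total → factor 18.75/1.5 = 12.5
Product of known-step factors = 1.601 × 10^5
Overall factor = 5.00 μg/mL / (6.55 × 10^-6 μg/mL) = 7.6336 × 10^5
Step-2 factor = 7.6336 × 10^5 / 1.601 × 10^5 = 4.768
v = 3100 μL / 4.768 = 650 μL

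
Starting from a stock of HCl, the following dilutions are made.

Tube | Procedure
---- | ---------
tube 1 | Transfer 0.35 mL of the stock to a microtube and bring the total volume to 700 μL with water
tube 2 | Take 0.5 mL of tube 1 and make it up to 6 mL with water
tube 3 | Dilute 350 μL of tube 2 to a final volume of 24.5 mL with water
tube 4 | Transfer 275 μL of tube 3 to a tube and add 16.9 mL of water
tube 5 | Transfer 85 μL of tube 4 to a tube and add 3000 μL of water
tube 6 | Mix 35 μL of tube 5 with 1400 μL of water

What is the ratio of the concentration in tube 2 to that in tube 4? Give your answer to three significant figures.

Step 1: 0.35 mL brought to 700 μL → factor 0.7/0.35 = 2
Step 2: 0.5 mL brought to 6 mL → factor 6/0.5 = 12
Step 3: 350 μL brought to 24.5 mL → factor 24500/350 = 70
Step 4: 275 μL + 16.9 mL = 17175 μL total → factor 17175/275 = 62.455
Dilution factor to tube 2 = 24; to tube 4 = 1.0492 × 10^5
[tube 2]/[tube 4] = (factor to tube 4)/(factor to tube 2) = 1.0492 × 10^5/24 = 4.37 × 10^3

4.37 × 10^3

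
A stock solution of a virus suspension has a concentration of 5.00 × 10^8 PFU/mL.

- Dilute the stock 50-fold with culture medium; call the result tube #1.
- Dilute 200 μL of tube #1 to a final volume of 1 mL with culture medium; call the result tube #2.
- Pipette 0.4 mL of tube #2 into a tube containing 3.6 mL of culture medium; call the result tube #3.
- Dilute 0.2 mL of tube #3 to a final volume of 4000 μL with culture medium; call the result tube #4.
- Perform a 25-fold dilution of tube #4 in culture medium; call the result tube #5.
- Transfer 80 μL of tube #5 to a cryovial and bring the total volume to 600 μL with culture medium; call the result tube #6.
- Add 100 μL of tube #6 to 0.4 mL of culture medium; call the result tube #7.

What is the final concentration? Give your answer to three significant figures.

10.7 PFU/mL

Step 1: 50-fold → factor 50
Step 2: 200 μL brought to 1 mL → factor 1000/200 = 5
Step 3: 0.4 mL + 3.6 mL = 4 mL total → factor 4/0.4 = 10
Step 4: 0.2 mL brought to 4000 μL → factor 4/0.2 = 20
Step 5: 25-fold → factor 25
Step 6: 80 μL brought to 600 μL → factor 600/80 = 7.5
Step 7: 100 μL + 0.4 mL = 500 μL total → factor 500/100 = 5
Overall dilution factor = 50 × 5 × 10 × 20 × 25 × 7.5 × 5 = 4.6875 × 10^7
Final = 5.00 × 10^8 PFU/mL / 4.6875 × 10^7 = 10.7 PFU/mL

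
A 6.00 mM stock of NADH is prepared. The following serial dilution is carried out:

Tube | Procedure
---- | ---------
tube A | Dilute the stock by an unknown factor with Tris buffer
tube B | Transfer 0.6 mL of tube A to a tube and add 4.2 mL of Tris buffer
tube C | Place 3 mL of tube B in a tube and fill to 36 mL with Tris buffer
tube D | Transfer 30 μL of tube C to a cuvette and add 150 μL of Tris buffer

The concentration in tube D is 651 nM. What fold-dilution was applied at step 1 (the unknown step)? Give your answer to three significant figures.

16.0-fold

Step 1: unknown factor x
Step 2: 0.6 mL + 4.2 mL = 4.8 mL total → factor 4.8/0.6 = 8
Step 3: 3 mL brought to 36 mL → factor 36/3 = 12
Step 4: 30 μL + 150 μL = 180 μL total → factor 180/30 = 6
Product of known-step factors = 576
Overall factor = 6.00 mM / (651 nM) = 9216.6
x = 9216.6 / 576 = 16.0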